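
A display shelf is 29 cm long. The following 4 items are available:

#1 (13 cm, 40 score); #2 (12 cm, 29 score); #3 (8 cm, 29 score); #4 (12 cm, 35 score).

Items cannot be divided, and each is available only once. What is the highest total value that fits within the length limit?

This is a 0/1 knapsack; check combinations near the capacity.
- #1+#4: length 13+12=25, value 40+35=75
- #1+#3: length 13+8=21, value 40+29=69
- #1+#2: length 13+12=25, value 40+29=69
- #3+#4: length 8+12=20, value 29+35=64
- #2+#4: length 12+12=24, value 29+35=64
Best: 75 score.

75 score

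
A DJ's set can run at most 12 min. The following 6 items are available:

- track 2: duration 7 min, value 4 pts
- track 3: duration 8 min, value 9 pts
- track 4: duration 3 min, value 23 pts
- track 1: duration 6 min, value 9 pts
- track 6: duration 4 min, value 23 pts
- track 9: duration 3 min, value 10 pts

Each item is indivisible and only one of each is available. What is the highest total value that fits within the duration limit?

Check high-value combinations within 12 min:
- track 4+track 6+track 9: duration 3+4+3=10, value 23+23+10=56
- track 4+track 6: duration 3+4=7, value 23+23=46
- track 4+track 1+track 9: duration 3+6+3=12, value 23+9+10=42
Best: 56 pts.

56 pts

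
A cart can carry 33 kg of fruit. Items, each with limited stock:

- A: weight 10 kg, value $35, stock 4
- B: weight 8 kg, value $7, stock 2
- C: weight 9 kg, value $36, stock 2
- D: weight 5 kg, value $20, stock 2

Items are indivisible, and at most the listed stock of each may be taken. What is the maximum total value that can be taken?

Top feasible selections:
- 1×A + 2×C + 1×D: weight 33, value 127
- 2×C + 2×D: weight 28, value 112
- 1×A + 1×C + 2×D: weight 29, value 111
Best: $127.

$127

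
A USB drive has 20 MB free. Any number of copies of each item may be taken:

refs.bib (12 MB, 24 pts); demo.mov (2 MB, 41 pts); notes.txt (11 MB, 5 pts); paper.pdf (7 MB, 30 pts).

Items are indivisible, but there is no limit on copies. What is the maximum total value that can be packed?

410 pts

Best value-per-unit is demo.mov at 41/2, and filling with it alone uses size 10×2=20. No mix of the others beats 10×41 = 410.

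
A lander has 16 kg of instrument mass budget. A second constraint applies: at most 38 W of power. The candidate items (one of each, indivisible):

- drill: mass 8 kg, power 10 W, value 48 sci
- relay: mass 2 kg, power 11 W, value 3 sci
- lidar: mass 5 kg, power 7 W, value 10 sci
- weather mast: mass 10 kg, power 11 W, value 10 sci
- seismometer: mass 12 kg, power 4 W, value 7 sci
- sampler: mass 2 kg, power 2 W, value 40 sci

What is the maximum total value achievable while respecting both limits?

98 sci

Feasible sets respecting both limits:
- drill+lidar+sampler: mass 15, power 19, value 98
- drill+relay+sampler: mass 12, power 23, value 91
- drill+sampler: mass 10, power 12, value 88
- drill+relay+lidar: mass 15, power 28, value 61
Best: 98 sci.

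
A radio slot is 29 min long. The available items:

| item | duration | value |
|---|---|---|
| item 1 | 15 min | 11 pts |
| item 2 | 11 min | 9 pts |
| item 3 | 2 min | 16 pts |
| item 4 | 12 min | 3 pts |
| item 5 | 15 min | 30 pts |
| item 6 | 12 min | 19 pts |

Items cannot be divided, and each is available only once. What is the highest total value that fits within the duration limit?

65 pts

Check high-value combinations within 29 min:
- item 3+item 5+item 6: duration 2+15+12=29, value 16+30+19=65
- item 2+item 3+item 5: duration 11+2+15=28, value 9+16+30=55
- item 5+item 6: duration 15+12=27, value 30+19=49
- item 3+item 4+item 5: duration 2+12+15=29, value 16+3+30=49
Best: 65 pts.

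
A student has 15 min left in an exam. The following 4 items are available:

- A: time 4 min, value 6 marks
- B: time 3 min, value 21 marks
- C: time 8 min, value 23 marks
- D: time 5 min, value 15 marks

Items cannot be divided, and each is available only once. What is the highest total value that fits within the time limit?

50 marks

Check high-value combinations within 15 min:
- A+B+C: time 4+3+8=15, value 6+21+23=50
- B+C: time 3+8=11, value 21+23=44
- A+B+D: time 4+3+5=12, value 6+21+15=42
- C+D: time 8+5=13, value 23+15=38
- B+D: time 3+5=8, value 21+15=36
Best: 50 marks.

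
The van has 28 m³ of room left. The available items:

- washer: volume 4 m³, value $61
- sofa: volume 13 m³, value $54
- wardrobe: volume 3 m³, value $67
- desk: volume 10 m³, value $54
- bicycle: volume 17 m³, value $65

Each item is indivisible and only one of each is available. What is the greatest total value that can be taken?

$193

Check high-value combinations within 28 m³:
- washer+wardrobe+bicycle: volume 4+3+17=24, value 61+67+65=193
- washer+wardrobe+desk: volume 4+3+10=17, value 61+67+54=182
- washer+sofa+wardrobe: volume 4+13+3=20, value 61+54+67=182
- sofa+wardrobe+desk: volume 13+3+10=26, value 54+67+54=175
- washer+sofa+desk: volume 4+13+10=27, value 61+54+54=169
Best: $193.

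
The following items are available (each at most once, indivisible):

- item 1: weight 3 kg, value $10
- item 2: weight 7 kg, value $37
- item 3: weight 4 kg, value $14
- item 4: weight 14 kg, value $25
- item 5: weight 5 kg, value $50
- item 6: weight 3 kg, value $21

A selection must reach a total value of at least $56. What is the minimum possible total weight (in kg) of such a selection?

8

Subsets with value ≥ 56, sorted by total weight:
- item 5+item 6: weight 8, value 71
- item 1+item 5: weight 8, value 60
Minimum weight: 8 kg.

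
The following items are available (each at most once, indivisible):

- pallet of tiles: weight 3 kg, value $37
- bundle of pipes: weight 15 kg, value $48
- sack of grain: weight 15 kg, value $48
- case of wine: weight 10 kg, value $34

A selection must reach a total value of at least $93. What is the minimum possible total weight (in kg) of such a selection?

28

Subsets with value ≥ 93, sorted by total weight:
- pallet of tiles+bundle of pipes+case of wine: weight 28, value 119
- pallet of tiles+sack of grain+case of wine: weight 28, value 119
- bundle of pipes+sack of grain: weight 30, value 96
- pallet of tiles+bundle of pipes+sack of grain: weight 33, value 133
Minimum weight: 28 kg.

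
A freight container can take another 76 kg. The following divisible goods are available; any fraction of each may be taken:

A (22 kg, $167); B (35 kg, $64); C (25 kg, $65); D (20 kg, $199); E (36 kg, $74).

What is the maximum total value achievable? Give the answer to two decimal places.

449.50

Take in order of value per unit:
- D (199/20 per unit): all 20 → value 199, running total 199.00
- A (167/22 per unit): all 22 → value 167, running total 366.00
- C (65/25 per unit): all 25 → value 65, running total 431.00
- E (74/36 per unit): 9 of 36 → value 9×74/36 = 18.5000, running total 449.50
Total 449.50.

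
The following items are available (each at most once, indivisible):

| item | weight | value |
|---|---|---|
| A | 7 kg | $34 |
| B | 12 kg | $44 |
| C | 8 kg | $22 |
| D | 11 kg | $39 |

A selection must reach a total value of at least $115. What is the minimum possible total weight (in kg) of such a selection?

30

Subsets with value ≥ 115, sorted by total weight:
- A+B+D: weight 30, value 117
- A+B+C+D: weight 38, value 139
Minimum weight: 30 kg.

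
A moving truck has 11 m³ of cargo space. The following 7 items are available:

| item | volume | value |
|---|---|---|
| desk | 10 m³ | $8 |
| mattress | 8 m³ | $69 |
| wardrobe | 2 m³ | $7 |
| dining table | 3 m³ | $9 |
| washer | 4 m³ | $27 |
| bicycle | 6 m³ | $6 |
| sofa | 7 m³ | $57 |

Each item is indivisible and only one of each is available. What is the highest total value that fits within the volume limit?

This is a 0/1 knapsack; check combinations near the capacity.
- washer+sofa: volume 4+7=11, value 27+57=84
- mattress+dining table: volume 8+3=11, value 69+9=78
- mattress+wardrobe: volume 8+2=10, value 69+7=76
- mattress: volume 8, value 69
- dining table+sofa: volume 3+7=10, value 9+57=66
Best: $84.

$84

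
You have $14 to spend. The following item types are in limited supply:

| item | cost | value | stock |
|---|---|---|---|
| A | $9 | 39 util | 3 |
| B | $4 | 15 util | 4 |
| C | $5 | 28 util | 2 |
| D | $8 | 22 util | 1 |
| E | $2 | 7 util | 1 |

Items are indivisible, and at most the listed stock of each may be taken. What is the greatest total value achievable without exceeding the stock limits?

Top feasible selections:
- 1×B + 2×C: cost 14, value 71
- 1×A + 1×C: cost 14, value 67
- 2×C + 1×E: cost 12, value 63
- 2×B + 1×C: cost 13, value 58
Best: 71 util.

71 util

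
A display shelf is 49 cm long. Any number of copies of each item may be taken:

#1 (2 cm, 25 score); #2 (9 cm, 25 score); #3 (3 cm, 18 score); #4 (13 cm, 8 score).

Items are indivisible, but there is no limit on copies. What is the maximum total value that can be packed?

600 score

Best value-per-unit is #1 at 25/2, and filling with it alone uses length 24×2=48. No mix of the others beats 24×25 = 600.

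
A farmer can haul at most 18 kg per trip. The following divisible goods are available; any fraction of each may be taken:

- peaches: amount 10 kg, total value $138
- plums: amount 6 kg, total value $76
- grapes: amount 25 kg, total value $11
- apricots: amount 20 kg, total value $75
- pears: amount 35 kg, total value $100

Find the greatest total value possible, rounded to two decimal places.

Take in order of value per unit:
- peaches (138/10 per unit): all 10 → value 138, running total 138.00
- plums (76/6 per unit): all 6 → value 76, running total 214.00
- apricots (75/20 per unit): 2 of 20 → value 2×75/20 = 7.5000, running total 221.50
Total 221.50.

221.50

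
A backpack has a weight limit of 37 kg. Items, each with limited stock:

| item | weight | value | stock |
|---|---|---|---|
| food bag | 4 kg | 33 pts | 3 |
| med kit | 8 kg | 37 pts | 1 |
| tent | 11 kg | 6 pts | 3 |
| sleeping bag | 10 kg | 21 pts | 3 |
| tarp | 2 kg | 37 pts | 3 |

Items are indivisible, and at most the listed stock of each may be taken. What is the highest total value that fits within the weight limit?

Top feasible selections:
- 3×food bag + 1×med kit + 1×sleeping bag + 3×tarp: weight 36, value 268
- 3×food bag + 1×med kit + 1×tent + 3×tarp: weight 37, value 253
- 3×food bag + 1×med kit + 3×tarp: weight 26, value 247
- 2×food bag + 1×med kit + 1×sleeping bag + 3×tarp: weight 32, value 235
Best: 268 pts.

268 pts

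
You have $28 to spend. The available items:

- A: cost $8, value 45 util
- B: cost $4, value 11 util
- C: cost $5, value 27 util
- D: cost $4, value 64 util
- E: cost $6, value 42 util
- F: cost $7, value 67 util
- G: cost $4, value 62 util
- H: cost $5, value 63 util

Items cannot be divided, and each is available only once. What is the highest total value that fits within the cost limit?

301 util

Check high-value combinations within $28:
- A+D+F+G+H: cost 8+4+7+4+5=28, value 45+64+67+62+63=301
- D+E+F+G+H: cost 4+6+7+4+5=26, value 64+42+67+62+63=298
- C+D+F+G+H: cost 5+4+7+4+5=25, value 27+64+67+62+63=283
- A+D+E+G+H: cost 8+4+6+4+5=27, value 45+64+42+62+63=276
- B+C+D+E+G+H: cost 4+5+4+6+4+5=28, value 11+27+64+42+62+63=269
Best: 301 util.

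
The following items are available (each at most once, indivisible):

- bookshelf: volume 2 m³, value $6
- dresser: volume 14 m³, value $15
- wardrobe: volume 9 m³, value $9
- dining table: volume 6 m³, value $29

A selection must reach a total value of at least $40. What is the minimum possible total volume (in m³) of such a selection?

Subsets with value ≥ 40, sorted by total volume:
- bookshelf+wardrobe+dining table: volume 17, value 44
- dresser+dining table: volume 20, value 44
- bookshelf+dresser+dining table: volume 22, value 50
- dresser+wardrobe+dining table: volume 29, value 53
Minimum volume: 17 m³.

17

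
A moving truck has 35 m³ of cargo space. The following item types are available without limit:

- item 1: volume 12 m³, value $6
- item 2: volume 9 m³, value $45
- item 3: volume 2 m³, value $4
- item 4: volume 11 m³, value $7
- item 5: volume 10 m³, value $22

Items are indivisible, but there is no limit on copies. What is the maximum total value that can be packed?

Best value-per-unit is item 2 at 45/9; filling with it alone gives 3×45 = 135.
Optimal mix: 3×item 2 + 4×item 3 → volume 35, value 151.

$151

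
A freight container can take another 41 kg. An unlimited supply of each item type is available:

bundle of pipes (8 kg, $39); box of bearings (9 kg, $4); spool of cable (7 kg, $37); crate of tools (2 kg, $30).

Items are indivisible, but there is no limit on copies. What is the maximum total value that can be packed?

Best value-per-unit is crate of tools at 30/2, and filling with it alone uses weight 20×2=40. No mix of the others beats 20×30 = 600.

$600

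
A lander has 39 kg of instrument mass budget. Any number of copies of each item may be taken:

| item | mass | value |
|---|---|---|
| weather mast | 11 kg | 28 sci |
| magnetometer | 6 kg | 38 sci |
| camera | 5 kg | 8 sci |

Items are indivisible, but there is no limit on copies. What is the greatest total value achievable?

Best value-per-unit is magnetometer at 38/6, and filling with it alone uses mass 6×6=36. No mix of the others beats 6×38 = 228.

228 sci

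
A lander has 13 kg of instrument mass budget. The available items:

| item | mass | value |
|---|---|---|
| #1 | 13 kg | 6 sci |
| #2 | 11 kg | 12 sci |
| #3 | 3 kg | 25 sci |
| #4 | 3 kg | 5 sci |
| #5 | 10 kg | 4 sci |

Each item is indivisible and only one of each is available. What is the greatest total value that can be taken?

Check high-value combinations within 13 kg:
- #3+#4: mass 3+3=6, value 25+5=30
- #3+#5: mass 3+10=13, value 25+4=29
- #3: mass 3, value 25
Best: 30 sci.

30 sci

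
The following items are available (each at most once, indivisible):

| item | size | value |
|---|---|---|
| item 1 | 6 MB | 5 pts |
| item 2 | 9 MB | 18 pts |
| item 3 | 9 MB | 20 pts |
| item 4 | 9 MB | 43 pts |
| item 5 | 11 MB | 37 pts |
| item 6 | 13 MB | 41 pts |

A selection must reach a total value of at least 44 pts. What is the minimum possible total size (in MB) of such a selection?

Subsets with value ≥ 44, sorted by total size:
- item 1+item 4: size 15, value 48
- item 3+item 4: size 18, value 63
Minimum size: 15 MB.

15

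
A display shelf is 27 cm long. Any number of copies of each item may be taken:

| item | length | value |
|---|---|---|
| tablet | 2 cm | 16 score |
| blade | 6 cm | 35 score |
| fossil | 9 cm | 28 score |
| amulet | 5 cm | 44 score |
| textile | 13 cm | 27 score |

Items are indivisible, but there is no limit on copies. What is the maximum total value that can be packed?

236 score

Best value-per-unit is amulet at 44/5; filling with it alone gives 5×44 = 220.
Optimal mix: 1×tablet + 5×amulet → length 27, value 236.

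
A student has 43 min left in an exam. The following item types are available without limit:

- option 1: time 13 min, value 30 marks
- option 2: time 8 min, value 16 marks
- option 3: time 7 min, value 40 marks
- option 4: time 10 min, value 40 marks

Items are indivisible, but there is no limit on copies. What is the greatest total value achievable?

240 marks

Best value-per-unit is option 3 at 40/7, and filling with it alone uses time 6×7=42. No mix of the others beats 6×40 = 240.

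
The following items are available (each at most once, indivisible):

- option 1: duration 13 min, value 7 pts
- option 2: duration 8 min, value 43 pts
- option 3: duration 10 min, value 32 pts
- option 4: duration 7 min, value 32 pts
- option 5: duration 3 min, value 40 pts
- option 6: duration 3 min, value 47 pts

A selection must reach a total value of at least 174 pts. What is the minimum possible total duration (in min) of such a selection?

Subsets with value ≥ 174, sorted by total duration:
- option 2+option 3+option 4+option 5+option 6: duration 31, value 194
- option 1+option 2+option 3+option 4+option 5+option 6: duration 44, value 201
Minimum duration: 31 min.

31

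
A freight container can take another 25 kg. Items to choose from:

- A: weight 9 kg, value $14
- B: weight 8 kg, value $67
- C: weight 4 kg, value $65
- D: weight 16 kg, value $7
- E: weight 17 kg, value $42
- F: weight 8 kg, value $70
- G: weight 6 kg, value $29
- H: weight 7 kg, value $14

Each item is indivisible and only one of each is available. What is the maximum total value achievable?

This is a 0/1 knapsack; check combinations near the capacity.
- B+C+F: weight 8+4+8=20, value 67+65+70=202
- C+F+G+H: weight 4+8+6+7=25, value 65+70+29+14=178
- B+C+G+H: weight 8+4+6+7=25, value 67+65+29+14=175
- B+F+G: weight 8+8+6=22, value 67+70+29=166
- C+F+G: weight 4+8+6=18, value 65+70+29=164
Best: $202.

$202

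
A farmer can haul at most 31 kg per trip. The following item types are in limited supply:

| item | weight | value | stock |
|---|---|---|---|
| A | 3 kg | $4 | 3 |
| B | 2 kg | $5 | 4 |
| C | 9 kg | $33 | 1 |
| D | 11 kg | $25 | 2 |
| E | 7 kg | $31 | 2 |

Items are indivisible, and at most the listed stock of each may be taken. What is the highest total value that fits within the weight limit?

Best selections within weight 31 and stock limits:
- 4×B + 1×C + 2×E: weight 31, value 115
- 3×B + 1×C + 2×E: weight 29, value 110
- 1×A + 2×B + 1×C + 2×E: weight 30, value 109
- 2×A + 1×B + 1×C + 2×E: weight 31, value 108
Best: $115.

$115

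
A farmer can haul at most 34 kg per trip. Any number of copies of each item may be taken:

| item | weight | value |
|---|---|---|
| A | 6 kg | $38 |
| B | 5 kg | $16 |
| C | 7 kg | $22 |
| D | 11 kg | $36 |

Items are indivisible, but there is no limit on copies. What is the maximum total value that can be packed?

Best value-per-unit is A at 38/6, and filling with it alone uses weight 5×6=30. No mix of the others beats 5×38 = 190.

$190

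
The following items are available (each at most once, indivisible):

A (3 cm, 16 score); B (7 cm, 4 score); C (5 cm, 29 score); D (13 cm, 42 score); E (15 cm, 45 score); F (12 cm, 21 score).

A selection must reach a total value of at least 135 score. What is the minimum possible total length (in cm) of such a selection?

Subsets with value ≥ 135, sorted by total length:
- A+B+C+D+E: length 43, value 136
- C+D+E+F: length 45, value 137
- A+C+D+E+F: length 48, value 153
- B+C+D+E+F: length 52, value 141
Minimum length: 43 cm.

43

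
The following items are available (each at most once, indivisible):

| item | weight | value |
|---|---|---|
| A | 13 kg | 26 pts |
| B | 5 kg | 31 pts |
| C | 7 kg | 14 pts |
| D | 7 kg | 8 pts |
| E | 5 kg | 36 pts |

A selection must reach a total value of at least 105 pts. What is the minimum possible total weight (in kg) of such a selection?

Subsets with value ≥ 105, sorted by total weight:
- A+B+C+E: weight 30, value 107
- A+B+C+D+E: weight 37, value 115
Minimum weight: 30 kg.

30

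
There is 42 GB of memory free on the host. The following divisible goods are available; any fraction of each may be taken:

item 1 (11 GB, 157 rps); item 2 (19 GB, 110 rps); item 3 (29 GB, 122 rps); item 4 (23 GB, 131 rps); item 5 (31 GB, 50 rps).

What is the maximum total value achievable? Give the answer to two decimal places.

Take in order of value per unit:
- item 1 (157/11 per unit): all 11 → value 157, running total 157.00
- item 2 (110/19 per unit): all 19 → value 110, running total 267.00
- item 4 (131/23 per unit): 12 of 23 → value 12×131/23 = 68.3478, running total 335.35
Total 335.35.

335.35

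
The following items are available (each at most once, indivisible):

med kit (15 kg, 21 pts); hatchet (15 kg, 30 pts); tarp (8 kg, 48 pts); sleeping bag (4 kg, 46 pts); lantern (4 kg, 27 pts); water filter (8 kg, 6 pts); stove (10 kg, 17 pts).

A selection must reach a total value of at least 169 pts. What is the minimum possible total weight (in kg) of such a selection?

46

Subsets with value ≥ 169, sorted by total weight:
- med kit+hatchet+tarp+sleeping bag+lantern: weight 46, value 172
- hatchet+tarp+sleeping bag+lantern+water filter+stove: weight 49, value 174
- med kit+hatchet+tarp+sleeping bag+lantern+water filter: weight 54, value 178
Minimum weight: 46 kg.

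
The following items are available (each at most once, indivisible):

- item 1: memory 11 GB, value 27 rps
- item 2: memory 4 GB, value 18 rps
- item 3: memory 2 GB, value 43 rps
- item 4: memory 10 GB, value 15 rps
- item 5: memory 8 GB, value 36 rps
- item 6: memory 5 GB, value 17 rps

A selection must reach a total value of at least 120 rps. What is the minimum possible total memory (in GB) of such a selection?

25

Subsets with value ≥ 120, sorted by total memory:
- item 1+item 2+item 3+item 5: memory 25, value 124
- item 1+item 3+item 5+item 6: memory 26, value 123
- item 2+item 3+item 4+item 5+item 6: memory 29, value 129
- item 1+item 2+item 3+item 5+item 6: memory 30, value 141
Minimum memory: 25 GB.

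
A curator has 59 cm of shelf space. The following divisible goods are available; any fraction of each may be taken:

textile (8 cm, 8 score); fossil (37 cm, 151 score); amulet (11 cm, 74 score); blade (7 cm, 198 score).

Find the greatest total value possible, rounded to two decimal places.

Take in order of value per unit:
- blade (198/7 per unit): all 7 → value 198, running total 198.00
- amulet (74/11 per unit): all 11 → value 74, running total 272.00
- fossil (151/37 per unit): all 37 → value 151, running total 423.00
- textile (8/8 per unit): 4 of 8 → value 4×8/8 = 4.0000, running total 427.00
Total 427.00.

427.00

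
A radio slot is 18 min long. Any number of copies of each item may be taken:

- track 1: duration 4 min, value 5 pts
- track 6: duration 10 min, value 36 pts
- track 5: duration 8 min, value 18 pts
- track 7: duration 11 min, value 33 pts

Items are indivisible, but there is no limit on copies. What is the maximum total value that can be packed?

54 pts

Best value-per-unit is track 6 at 36/10; filling with it alone gives 1×36 = 36.
Optimal mix: 1×track 6 + 1×track 5 → duration 18, value 54.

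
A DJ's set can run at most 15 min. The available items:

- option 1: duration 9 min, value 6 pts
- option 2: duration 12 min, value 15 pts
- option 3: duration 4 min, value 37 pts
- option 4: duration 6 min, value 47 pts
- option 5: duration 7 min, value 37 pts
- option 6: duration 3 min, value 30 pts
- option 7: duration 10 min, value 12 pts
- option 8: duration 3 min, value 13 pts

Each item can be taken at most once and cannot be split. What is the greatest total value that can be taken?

114 pts

Check high-value combinations within 15 min:
- option 3+option 4+option 6: duration 4+6+3=13, value 37+47+30=114
- option 3+option 5+option 6: duration 4+7+3=14, value 37+37+30=104
- option 3+option 4+option 8: duration 4+6+3=13, value 37+47+13=97
- option 4+option 6+option 8: duration 6+3+3=12, value 47+30+13=90
- option 3+option 5+option 8: duration 4+7+3=14, value 37+37+13=87
Best: 114 pts.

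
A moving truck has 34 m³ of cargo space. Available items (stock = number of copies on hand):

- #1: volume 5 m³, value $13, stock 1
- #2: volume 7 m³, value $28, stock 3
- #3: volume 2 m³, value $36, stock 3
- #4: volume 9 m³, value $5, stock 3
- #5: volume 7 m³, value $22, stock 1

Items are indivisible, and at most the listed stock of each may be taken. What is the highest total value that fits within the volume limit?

Best selections within volume 34 and stock limits:
- 3×#2 + 3×#3 + 1×#5: volume 34, value 214
- 1×#1 + 3×#2 + 3×#3: volume 32, value 205
Best: $214.

$214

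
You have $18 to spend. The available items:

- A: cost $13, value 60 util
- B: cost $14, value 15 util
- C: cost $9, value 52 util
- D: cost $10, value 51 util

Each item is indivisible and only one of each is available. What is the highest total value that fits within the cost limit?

60 util

Check high-value combinations within $18:
- A: cost 13, value 60
- C: cost 9, value 52
- D: cost 10, value 51
- B: cost 14, value 15
Best: 60 util.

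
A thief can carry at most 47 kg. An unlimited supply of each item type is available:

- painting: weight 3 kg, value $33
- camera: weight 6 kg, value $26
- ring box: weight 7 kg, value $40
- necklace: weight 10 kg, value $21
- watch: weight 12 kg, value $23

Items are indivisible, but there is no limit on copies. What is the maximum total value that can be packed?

$495

Best value-per-unit is painting at 33/3, and filling with it alone uses weight 15×3=45. No mix of the others beats 15×33 = 495.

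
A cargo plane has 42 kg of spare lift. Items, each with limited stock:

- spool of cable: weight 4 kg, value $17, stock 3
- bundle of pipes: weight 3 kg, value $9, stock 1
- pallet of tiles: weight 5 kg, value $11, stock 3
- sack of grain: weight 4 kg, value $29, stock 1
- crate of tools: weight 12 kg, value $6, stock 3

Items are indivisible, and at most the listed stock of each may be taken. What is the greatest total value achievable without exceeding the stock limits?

$122

Best selections within weight 42 and stock limits:
- 3×spool of cable + 1×bundle of pipes + 3×pallet of tiles + 1×sack of grain: weight 34, value 122
- 3×spool of cable + 1×bundle of pipes + 2×pallet of tiles + 1×sack of grain + 1×crate of tools: weight 41, value 117
Best: $122.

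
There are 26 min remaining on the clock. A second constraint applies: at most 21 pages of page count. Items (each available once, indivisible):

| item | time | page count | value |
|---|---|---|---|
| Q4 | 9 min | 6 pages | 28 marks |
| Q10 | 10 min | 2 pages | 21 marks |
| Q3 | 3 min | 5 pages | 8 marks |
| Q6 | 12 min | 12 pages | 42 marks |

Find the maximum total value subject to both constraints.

Feasible sets respecting both limits:
- Q10+Q3+Q6: time 25, page count 19, value 71
- Q4+Q6: time 21, page count 18, value 70
- Q10+Q6: time 22, page count 14, value 63
Best: 71 marks.

71 marks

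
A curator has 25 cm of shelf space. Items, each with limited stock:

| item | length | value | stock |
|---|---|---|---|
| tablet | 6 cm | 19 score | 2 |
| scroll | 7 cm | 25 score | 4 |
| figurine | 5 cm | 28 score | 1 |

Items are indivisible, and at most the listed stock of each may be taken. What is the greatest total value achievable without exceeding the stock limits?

97 score

Top feasible selections:
- 1×tablet + 2×scroll + 1×figurine: length 25, value 97
- 2×tablet + 1×scroll + 1×figurine: length 24, value 91
- 2×scroll + 1×figurine: length 19, value 78
- 3×scroll: length 21, value 75
Best: 97 score.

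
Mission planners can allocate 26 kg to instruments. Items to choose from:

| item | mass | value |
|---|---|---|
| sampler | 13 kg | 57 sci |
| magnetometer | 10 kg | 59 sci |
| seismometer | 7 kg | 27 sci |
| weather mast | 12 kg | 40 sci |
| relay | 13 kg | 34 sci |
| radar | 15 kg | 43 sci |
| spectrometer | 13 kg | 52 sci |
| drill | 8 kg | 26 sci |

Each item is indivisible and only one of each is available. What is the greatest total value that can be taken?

Check high-value combinations within 26 kg:
- sampler+magnetometer: mass 13+10=23, value 57+59=116
- magnetometer+seismometer+drill: mass 10+7+8=25, value 59+27+26=112
- magnetometer+spectrometer: mass 10+13=23, value 59+52=111
- sampler+spectrometer: mass 13+13=26, value 57+52=109
Best: 116 sci.

116 sci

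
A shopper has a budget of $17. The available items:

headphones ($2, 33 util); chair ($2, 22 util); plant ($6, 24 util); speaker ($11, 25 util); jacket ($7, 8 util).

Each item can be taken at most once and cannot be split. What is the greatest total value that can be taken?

This is a 0/1 knapsack; check combinations near the capacity.
- headphones+chair+plant+jacket: cost 2+2+6+7=17, value 33+22+24+8=87
- headphones+chair+speaker: cost 2+2+11=15, value 33+22+25=80
- headphones+chair+plant: cost 2+2+6=10, value 33+22+24=79
Best: 87 util.

87 util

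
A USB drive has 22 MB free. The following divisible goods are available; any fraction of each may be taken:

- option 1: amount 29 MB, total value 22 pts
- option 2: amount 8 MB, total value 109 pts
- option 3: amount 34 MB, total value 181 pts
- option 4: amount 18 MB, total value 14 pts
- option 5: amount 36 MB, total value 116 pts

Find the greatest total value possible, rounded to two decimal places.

Take in order of value per unit:
- option 2 (109/8 per unit): all 8 → value 109, running total 109.00
- option 3 (181/34 per unit): 14 of 34 → value 14×181/34 = 74.5294, running total 183.53
Total 183.53.

183.53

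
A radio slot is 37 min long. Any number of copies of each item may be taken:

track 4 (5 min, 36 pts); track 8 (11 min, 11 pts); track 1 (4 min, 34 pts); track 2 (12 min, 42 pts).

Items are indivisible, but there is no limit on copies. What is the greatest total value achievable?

Best value-per-unit is track 1 at 34/4; filling with it alone gives 9×34 = 306.
Optimal mix: 1×track 4 + 8×track 1 → duration 37, value 308.

308 pts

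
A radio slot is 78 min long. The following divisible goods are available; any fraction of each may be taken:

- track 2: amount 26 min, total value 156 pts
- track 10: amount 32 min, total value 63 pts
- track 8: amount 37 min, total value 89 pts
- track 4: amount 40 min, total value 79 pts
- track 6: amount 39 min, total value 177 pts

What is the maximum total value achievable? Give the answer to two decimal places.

Take in order of value per unit:
- track 2 (156/26 per unit): all 26 → value 156, running total 156.00
- track 6 (177/39 per unit): all 39 → value 177, running total 333.00
- track 8 (89/37 per unit): 13 of 37 → value 13×89/37 = 31.2703, running total 364.27
Total 364.27.

364.27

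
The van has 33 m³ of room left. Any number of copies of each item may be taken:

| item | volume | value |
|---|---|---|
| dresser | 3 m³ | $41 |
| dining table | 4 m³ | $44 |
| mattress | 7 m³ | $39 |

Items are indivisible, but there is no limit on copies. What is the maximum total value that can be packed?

$451

Best value-per-unit is dresser at 41/3, and filling with it alone uses volume 11×3=33. No mix of the others beats 11×41 = 451.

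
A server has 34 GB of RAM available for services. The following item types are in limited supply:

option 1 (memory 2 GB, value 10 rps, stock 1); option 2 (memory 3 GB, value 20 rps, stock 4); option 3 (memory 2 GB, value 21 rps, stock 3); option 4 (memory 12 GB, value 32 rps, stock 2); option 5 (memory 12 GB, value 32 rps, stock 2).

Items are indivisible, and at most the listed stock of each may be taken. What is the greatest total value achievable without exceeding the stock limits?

185 rps

Top feasible selections:
- 1×option 1 + 4×option 2 + 3×option 3 + 1×option 5: memory 32, value 185
- 1×option 1 + 4×option 2 + 3×option 3 + 1×option 4: memory 32, value 185
Best: 185 rps.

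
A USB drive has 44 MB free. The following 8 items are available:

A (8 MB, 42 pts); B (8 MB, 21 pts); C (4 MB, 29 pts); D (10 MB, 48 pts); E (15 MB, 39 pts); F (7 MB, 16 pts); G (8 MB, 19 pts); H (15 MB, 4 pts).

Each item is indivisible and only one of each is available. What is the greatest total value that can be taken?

174 pts

Check high-value combinations within 44 MB:
- A+C+D+E+F: size 8+4+10+15+7=44, value 42+29+48+39+16=174
- A+B+C+D+G: size 8+8+4+10+8=38, value 42+21+29+48+19=159
- A+C+D+E: size 8+4+10+15=37, value 42+29+48+39=158
- A+B+C+D+F: size 8+8+4+10+7=37, value 42+21+29+48+16=156
Best: 174 pts.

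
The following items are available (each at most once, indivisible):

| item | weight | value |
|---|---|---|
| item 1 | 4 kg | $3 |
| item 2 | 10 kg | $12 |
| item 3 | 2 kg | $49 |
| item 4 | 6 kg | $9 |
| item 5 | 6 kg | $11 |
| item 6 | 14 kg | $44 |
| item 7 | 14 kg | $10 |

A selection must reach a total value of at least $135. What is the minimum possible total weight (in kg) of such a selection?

52

Subsets with value ≥ 135, sorted by total weight:
- item 2+item 3+item 4+item 5+item 6+item 7: weight 52, value 135
- item 1+item 2+item 3+item 4+item 5+item 6+item 7: weight 56, value 138
Minimum weight: 52 kg.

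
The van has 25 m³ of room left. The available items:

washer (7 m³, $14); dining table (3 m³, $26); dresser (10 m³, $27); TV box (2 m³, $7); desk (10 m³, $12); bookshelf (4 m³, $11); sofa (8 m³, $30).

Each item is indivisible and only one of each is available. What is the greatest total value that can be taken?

Check high-value combinations within 25 m³:
- dining table+dresser+bookshelf+sofa: volume 3+10+4+8=25, value 26+27+11+30=94
- dining table+dresser+TV box+sofa: volume 3+10+2+8=23, value 26+27+7+30=90
- washer+dining table+TV box+bookshelf+sofa: volume 7+3+2+4+8=24, value 14+26+7+11+30=88
- dining table+dresser+sofa: volume 3+10+8=21, value 26+27+30=83
Best: $94.

$94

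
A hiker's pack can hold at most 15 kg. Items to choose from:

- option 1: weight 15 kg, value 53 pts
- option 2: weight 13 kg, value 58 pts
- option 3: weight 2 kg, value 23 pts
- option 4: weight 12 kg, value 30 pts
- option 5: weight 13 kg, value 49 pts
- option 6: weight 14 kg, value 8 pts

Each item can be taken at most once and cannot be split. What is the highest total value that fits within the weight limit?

81 pts

Check high-value combinations within 15 kg:
- option 2+option 3: weight 13+2=15, value 58+23=81
- option 3+option 5: weight 2+13=15, value 23+49=72
- option 2: weight 13, value 58
- option 3+option 4: weight 2+12=14, value 23+30=53
- option 1: weight 15, value 53
Best: 81 pts.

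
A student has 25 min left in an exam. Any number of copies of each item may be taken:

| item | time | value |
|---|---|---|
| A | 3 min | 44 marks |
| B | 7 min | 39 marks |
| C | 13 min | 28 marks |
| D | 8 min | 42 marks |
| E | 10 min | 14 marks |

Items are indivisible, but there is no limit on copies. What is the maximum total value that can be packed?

Best value-per-unit is A at 44/3, and filling with it alone uses time 8×3=24. No mix of the others beats 8×44 = 352.

352 marks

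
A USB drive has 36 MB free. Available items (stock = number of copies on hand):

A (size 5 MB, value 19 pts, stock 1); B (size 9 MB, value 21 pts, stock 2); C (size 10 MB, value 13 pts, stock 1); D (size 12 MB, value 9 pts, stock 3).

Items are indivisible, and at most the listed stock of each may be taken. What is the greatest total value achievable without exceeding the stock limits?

Best selections within size 36 and stock limits:
- 1×A + 2×B + 1×C: size 33, value 74
- 1×A + 2×B + 1×D: size 35, value 70
Best: 74 pts.

74 pts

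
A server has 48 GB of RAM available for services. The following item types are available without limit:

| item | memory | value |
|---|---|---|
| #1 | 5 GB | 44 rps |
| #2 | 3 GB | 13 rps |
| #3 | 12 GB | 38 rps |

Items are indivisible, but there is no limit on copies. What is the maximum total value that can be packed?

409 rps

Best value-per-unit is #1 at 44/5; filling with it alone gives 9×44 = 396.
Optimal mix: 9×#1 + 1×#2 → memory 48, value 409.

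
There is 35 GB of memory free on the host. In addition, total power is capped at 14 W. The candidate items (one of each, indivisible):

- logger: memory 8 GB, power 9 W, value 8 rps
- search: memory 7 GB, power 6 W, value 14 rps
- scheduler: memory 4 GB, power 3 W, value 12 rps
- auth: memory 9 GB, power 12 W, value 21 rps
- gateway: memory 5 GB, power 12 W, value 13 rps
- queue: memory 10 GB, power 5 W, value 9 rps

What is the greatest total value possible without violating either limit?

35 rps

Feasible sets respecting both limits:
- search+scheduler+queue: memory 21, power 14, value 35
- search+scheduler: memory 11, power 9, value 26
- search+queue: memory 17, power 11, value 23
Best: 35 rps.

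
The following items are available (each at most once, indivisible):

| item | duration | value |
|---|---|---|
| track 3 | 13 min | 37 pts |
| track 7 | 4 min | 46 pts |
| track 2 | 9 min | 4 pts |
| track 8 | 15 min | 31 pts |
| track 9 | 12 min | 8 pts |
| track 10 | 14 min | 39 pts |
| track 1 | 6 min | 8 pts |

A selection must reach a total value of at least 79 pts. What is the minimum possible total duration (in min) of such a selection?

Subsets with value ≥ 79, sorted by total duration:
- track 3+track 7: duration 17, value 83
- track 7+track 10: duration 18, value 85
- track 3+track 7+track 1: duration 23, value 91
Minimum duration: 17 min.

17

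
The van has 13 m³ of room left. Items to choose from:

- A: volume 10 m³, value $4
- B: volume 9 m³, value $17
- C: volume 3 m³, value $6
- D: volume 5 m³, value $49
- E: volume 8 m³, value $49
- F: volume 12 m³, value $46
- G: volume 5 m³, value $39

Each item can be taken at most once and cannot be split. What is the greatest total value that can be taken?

Check high-value combinations within 13 m³:
- D+E: volume 5+8=13, value 49+49=98
- C+D+G: volume 3+5+5=13, value 6+49+39=94
- D+G: volume 5+5=10, value 49+39=88
- E+G: volume 8+5=13, value 49+39=88
Best: $98.

$98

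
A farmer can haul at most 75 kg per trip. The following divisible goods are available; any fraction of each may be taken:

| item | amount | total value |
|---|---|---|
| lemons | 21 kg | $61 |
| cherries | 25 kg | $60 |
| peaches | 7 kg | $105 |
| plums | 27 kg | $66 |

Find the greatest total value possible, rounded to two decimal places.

280.00

Take in order of value per unit:
- peaches (105/7 per unit): all 7 → value 105, running total 105.00
- lemons (61/21 per unit): all 21 → value 61, running total 166.00
- plums (66/27 per unit): all 27 → value 66, running total 232.00
- cherries (60/25 per unit): 20 of 25 → value 20×60/25 = 48.0000, running total 280.00
Total 280.00.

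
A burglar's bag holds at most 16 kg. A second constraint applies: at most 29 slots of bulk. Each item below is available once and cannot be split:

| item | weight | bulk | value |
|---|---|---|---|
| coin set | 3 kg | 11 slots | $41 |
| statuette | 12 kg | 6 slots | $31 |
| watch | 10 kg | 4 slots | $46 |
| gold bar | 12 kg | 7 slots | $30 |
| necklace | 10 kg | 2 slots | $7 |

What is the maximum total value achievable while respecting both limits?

Feasible sets respecting both limits:
- coin set+watch: weight 13, bulk 15, value 87
- coin set+statuette: weight 15, bulk 17, value 72
- coin set+gold bar: weight 15, bulk 18, value 71
Best: $87.

$87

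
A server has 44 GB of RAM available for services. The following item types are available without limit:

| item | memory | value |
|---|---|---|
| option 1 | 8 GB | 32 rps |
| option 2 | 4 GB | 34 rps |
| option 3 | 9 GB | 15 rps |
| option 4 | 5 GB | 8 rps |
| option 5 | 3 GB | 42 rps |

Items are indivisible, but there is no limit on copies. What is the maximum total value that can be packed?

Best value-per-unit is option 5 at 42/3, and filling with it alone uses memory 14×3=42. No mix of the others beats 14×42 = 588.

588 rps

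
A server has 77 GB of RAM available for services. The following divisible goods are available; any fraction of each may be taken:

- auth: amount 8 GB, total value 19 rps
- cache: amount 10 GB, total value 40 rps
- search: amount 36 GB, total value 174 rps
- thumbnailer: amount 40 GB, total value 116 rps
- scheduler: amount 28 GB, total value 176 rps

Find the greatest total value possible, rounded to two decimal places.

Take in order of value per unit:
- scheduler (176/28 per unit): all 28 → value 176, running total 176.00
- search (174/36 per unit): all 36 → value 174, running total 350.00
- cache (40/10 per unit): all 10 → value 40, running total 390.00
- thumbnailer (116/40 per unit): 3 of 40 → value 3×116/40 = 8.7000, running total 398.70
Total 398.70.

398.70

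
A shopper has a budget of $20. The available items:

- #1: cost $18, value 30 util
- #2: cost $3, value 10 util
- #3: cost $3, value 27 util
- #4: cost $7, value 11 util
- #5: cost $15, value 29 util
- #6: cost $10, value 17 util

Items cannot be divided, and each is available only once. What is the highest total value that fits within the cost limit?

56 util

Check high-value combinations within $20:
- #3+#5: cost 3+15=18, value 27+29=56
- #3+#4+#6: cost 3+7+10=20, value 27+11+17=55
- #2+#3+#6: cost 3+3+10=16, value 10+27+17=54
- #2+#3+#4: cost 3+3+7=13, value 10+27+11=48
- #3+#6: cost 3+10=13, value 27+17=44
Best: 56 util.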